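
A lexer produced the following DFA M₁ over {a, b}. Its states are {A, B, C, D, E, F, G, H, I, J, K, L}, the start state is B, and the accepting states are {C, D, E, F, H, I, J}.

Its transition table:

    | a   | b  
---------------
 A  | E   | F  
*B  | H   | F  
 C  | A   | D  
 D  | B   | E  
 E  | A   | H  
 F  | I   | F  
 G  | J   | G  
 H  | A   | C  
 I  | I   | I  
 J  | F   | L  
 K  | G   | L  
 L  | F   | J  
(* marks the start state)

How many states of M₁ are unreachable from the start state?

4

No path from B leads to G, J, K, L; the other 8 states are all reachable.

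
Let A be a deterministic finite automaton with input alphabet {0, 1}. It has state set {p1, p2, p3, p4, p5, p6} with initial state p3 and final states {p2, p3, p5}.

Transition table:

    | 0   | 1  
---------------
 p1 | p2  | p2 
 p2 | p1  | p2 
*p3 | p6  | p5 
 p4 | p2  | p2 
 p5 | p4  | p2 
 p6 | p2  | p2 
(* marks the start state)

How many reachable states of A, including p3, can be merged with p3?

3

Initial partition by acceptance: {p2,p3,p5} | {p1,p4,p6}.
The partition is now stable with 2 blocks: {p2,p3,p5} | {p1,p4,p6}.
The equivalence class containing p3 is {p2,p3,p5}, of size 3.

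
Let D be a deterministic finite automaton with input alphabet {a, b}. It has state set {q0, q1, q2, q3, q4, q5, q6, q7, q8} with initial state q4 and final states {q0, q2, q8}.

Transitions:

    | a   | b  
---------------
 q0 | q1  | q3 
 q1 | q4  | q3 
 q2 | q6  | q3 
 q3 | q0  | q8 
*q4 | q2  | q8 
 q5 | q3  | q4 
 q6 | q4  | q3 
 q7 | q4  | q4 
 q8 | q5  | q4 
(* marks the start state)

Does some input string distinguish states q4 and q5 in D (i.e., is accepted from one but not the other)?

Yes

First remove the unreachable states {q7}; 8 states remain.
Start with accepting vs non-accepting: {q0,q2,q8} | {q1,q3,q4,q5,q6}.
Refine {q1,q3,q4,q5,q6} on symbol a: members go to different blocks, giving {q1,q5,q6} and {q3,q4}.
The partition is now stable with 3 blocks: {q0,q2,q8} | {q1,q5,q6} | {q3,q4}.
q4 and q5 end up in different blocks, so they are distinguishable. For instance, the string 'a' is accepted from only q4.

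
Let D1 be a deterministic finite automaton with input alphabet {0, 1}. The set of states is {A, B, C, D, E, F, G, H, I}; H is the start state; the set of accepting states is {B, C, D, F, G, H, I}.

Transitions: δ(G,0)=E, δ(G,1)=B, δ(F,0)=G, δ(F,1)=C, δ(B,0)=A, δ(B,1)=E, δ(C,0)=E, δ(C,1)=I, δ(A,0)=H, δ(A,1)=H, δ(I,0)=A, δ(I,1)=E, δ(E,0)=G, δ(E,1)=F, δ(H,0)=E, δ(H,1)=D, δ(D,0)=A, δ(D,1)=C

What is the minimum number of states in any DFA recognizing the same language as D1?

7

All states are reachable from the start state.
Start with accepting vs non-accepting: {B,C,D,F,G,H,I} | {A,E}.
Refine {B,C,D,F,G,H,I} on symbol 0: members go to different blocks, giving {B,C,D,G,H,I} and {F}.
Refine {B,C,D,G,H,I} on symbol 1: members go to different blocks, giving {C,D,G,H} and {B,I}.
Refine {C,D,G,H} on symbol 1: members go to different blocks, giving {C,G} and {D,H}.
Split {A,E} by δ(·,0) → {A} and {E}.
Split {D,H} by δ(·,0) → {D} and {H}.
The partition is now stable with 7 blocks: {C,G} | {A} | {F} | {B,I} | {D} | {E} | {H}.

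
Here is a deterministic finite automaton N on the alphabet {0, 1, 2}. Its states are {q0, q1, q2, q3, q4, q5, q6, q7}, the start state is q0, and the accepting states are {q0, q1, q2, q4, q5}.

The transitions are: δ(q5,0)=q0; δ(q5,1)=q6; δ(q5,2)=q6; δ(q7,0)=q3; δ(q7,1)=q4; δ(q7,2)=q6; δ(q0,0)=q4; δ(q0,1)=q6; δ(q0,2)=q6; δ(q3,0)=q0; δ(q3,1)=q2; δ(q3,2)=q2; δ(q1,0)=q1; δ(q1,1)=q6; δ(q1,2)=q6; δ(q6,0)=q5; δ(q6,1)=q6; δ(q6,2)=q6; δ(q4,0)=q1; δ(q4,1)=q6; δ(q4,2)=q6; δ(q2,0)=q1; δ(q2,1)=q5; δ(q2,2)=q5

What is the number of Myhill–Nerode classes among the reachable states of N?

2

First remove the unreachable states {q2,q3,q7}; 5 states remain.
Initial partition by acceptance: {q0,q1,q4,q5} | {q6}.
Stable partition: {q0,q1,q4,q5} | {q6} — 2 equivalence classes.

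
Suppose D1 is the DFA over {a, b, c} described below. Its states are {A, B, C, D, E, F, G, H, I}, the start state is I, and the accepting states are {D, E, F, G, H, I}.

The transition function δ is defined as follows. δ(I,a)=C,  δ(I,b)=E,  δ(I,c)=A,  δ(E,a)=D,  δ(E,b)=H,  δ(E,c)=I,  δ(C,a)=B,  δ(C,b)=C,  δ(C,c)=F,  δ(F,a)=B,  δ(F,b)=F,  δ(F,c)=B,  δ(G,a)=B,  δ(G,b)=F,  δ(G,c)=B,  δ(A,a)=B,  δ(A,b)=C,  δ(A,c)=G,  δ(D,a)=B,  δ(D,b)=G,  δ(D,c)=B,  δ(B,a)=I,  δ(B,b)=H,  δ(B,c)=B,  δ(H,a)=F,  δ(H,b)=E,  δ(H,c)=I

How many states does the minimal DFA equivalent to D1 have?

Every state is reachable, so we keep all 9.
Start with accepting vs non-accepting: {D,E,F,G,H,I} | {A,B,C}.
Refine {D,E,F,G,H,I} on symbol a: members go to different blocks, giving {D,F,G,I} and {E,H}.
On input b, block {D,F,G,I} splits into {D,F,G} and {I}.
On input a, block {A,B,C} splits into {A,C} and {B}.
The partition is now stable with 5 blocks: {D,F,G} | {A,C} | {E,H} | {I} | {B}.

5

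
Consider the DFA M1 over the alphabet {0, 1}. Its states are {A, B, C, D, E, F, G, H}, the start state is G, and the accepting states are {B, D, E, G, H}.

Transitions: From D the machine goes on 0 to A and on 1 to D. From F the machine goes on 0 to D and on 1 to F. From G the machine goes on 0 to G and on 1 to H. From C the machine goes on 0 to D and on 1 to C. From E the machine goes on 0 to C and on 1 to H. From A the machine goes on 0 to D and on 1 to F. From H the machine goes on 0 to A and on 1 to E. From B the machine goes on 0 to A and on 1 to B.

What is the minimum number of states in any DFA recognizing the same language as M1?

3

First remove the unreachable states {B}; 7 states remain.
P0 = {D,E,G,H} | {A,C,F}.
Refine {D,E,G,H} on symbol 0: members go to different blocks, giving {D,E,H} and {G}.
Stable partition: {D,E,H} | {A,C,F} | {G} — 3 equivalence classes.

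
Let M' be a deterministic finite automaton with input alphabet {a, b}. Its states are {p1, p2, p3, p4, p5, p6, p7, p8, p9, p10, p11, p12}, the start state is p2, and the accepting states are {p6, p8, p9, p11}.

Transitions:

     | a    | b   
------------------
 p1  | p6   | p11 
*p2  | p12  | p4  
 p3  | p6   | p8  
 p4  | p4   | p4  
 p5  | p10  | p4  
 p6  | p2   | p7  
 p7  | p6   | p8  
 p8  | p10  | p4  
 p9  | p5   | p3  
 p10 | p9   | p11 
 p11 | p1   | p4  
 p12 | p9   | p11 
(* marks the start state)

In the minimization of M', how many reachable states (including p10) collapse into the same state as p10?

5

Every state is reachable, so we keep all 12.
Start with accepting vs non-accepting: {p6,p8,p9,p11} | {p1,p2,p3,p4,p5,p7,p10,p12}.
Split {p1,p2,p3,p4,p5,p7,p10,p12} by δ(·,a) → {p1,p3,p7,p10,p12} and {p2,p4,p5}.
On input a, block {p6,p8,p9,p11} splits into {p6,p9} and {p8,p11}.
Refine {p2,p4,p5} on symbol a: members go to different blocks, giving {p2,p5} and {p4}.
The partition is now stable with 5 blocks: {p6,p9} | {p1,p3,p7,p10,p12} | {p2,p5} | {p8,p11} | {p4}.
The equivalence class containing p10 is {p1,p3,p7,p10,p12}, of size 5.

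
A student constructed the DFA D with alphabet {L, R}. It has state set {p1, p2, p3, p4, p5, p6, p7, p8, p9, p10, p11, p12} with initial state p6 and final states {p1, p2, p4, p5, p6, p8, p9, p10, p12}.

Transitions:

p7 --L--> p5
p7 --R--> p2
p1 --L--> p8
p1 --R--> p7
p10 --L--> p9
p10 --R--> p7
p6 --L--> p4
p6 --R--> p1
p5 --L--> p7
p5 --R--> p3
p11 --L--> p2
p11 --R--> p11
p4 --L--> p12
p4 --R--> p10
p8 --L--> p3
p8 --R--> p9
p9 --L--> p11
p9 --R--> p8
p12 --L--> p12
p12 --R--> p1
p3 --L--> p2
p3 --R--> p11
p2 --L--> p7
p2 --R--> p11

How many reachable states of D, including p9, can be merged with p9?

2

Start with accepting vs non-accepting: {p1,p2,p4,p5,p6,p8,p9,p10,p12} | {p3,p7,p11}.
Split {p1,p2,p4,p5,p6,p8,p9,p10,p12} by δ(·,L) → {p1,p4,p6,p10,p12} and {p2,p5,p8,p9}.
Refine {p1,p4,p6,p10,p12} on symbol L: members go to different blocks, giving {p4,p6,p12} and {p1,p10}.
On input R, block {p3,p7,p11} splits into {p3,p11} and {p7}.
On input L, block {p2,p5,p8,p9} splits into {p2,p5} and {p8,p9}.
Stable partition: {p4,p6,p12} | {p3,p11} | {p2,p5} | {p1,p10} | {p7} | {p8,p9} — 6 equivalence classes.
The equivalence class containing p9 is {p8,p9}, of size 2.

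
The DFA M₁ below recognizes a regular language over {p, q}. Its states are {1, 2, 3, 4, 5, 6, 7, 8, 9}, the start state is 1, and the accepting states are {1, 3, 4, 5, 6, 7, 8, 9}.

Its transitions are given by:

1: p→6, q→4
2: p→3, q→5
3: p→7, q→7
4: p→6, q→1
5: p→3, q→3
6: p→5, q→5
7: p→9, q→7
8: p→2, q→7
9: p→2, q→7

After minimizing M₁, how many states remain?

7

States {8} cannot be reached from the start state, so discard them.
P0 = {1,3,4,5,6,7,9} | {2}.
Refine {1,3,4,5,6,7,9} on symbol p: members go to different blocks, giving {1,3,4,5,6,7} and {9}.
Refine {1,3,4,5,6,7} on symbol p: members go to different blocks, giving {1,3,4,5,6} and {7}.
Refine {1,3,4,5,6} on symbol p: members go to different blocks, giving {1,4,5,6} and {3}.
Split {1,4,5,6} by δ(·,p) → {1,4,6} and {5}.
Split {1,4,6} by δ(·,p) → {1,4} and {6}.
Stable partition: {1,4} | {2} | {9} | {7} | {3} | {5} | {6} — 7 equivalence classes.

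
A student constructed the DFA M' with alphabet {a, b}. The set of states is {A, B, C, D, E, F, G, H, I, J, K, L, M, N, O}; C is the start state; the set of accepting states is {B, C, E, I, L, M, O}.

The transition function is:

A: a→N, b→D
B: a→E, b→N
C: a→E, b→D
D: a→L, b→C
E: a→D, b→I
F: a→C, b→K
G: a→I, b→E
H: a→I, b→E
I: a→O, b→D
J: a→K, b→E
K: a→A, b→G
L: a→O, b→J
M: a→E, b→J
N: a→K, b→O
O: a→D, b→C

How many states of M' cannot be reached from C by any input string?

BFS from C reaches {A, C, D, E, G, I, J, K, L, N, O}; the 4 state(s) B, F, H, M are never visited.

4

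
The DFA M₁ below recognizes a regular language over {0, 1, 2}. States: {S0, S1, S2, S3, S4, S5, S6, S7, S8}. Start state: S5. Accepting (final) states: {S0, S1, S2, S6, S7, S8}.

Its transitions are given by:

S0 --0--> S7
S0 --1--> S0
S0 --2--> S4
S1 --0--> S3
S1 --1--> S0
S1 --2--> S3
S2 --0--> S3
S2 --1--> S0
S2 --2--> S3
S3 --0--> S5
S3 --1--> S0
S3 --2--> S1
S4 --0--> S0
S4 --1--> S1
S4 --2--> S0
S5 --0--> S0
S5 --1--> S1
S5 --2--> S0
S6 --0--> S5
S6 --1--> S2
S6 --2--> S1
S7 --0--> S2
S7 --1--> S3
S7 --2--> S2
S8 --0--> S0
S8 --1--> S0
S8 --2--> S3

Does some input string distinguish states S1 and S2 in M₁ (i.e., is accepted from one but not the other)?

No

States {S6,S8} cannot be reached from the start state, so discard them.
Initial partition by acceptance: {S0,S1,S2,S7} | {S3,S4,S5}.
Refine {S0,S1,S2,S7} on symbol 0: members go to different blocks, giving {S0,S7} and {S1,S2}.
Split {S0,S7} by δ(·,0) → {S0} and {S7}.
Split {S3,S4,S5} by δ(·,0) → {S4,S5} and {S3}.
The partition is now stable with 5 blocks: {S0} | {S4,S5} | {S1,S2} | {S7} | {S3}.
S1 and S2 lie in the same block of the stable partition, so they are equivalent — no string distinguishes them.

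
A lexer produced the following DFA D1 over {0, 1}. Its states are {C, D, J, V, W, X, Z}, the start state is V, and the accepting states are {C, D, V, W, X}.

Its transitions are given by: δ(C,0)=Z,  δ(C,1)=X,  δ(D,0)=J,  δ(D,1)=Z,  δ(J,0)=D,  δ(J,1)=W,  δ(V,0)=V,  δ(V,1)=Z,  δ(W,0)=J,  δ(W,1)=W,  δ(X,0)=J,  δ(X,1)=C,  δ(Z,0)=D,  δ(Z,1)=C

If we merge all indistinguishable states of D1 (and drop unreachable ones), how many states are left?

Initial partition by acceptance: {C,D,V,W,X} | {J,Z}.
On input 0, block {C,D,V,W,X} splits into {C,D,W,X} and {V}.
Split {C,D,W,X} by δ(·,1) → {C,W,X} and {D}.
No further refinement is possible. Final partition (4 blocks): {C,W,X} | {J,Z} | {V} | {D}.

4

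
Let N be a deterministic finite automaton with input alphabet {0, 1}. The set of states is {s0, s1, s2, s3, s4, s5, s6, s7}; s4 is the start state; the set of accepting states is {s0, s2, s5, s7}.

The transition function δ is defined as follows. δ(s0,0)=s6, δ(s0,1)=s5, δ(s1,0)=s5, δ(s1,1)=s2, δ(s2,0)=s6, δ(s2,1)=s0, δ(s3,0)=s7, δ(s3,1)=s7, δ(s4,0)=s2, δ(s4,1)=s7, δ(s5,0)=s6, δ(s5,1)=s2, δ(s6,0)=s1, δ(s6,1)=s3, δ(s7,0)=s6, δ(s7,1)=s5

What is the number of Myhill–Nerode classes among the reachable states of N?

3

Start with accepting vs non-accepting: {s0,s2,s5,s7} | {s1,s3,s4,s6}.
Split {s1,s3,s4,s6} by δ(·,0) → {s1,s3,s4} and {s6}.
No further refinement is possible. Final partition (3 blocks): {s0,s2,s5,s7} | {s1,s3,s4} | {s6}.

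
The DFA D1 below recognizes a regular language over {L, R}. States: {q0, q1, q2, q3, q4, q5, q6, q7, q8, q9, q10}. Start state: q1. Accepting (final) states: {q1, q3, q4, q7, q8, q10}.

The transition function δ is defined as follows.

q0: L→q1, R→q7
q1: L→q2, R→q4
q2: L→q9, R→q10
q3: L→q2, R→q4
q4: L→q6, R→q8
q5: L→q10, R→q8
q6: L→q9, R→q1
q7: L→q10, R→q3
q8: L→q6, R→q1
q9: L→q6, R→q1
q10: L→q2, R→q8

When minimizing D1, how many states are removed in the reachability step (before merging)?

Starting at q1 and following transitions, the reachable set is {q1, q2, q4, q6, q8, q9, q10}. That leaves q0, q3, q5, q7 unreachable — 4 in total.

4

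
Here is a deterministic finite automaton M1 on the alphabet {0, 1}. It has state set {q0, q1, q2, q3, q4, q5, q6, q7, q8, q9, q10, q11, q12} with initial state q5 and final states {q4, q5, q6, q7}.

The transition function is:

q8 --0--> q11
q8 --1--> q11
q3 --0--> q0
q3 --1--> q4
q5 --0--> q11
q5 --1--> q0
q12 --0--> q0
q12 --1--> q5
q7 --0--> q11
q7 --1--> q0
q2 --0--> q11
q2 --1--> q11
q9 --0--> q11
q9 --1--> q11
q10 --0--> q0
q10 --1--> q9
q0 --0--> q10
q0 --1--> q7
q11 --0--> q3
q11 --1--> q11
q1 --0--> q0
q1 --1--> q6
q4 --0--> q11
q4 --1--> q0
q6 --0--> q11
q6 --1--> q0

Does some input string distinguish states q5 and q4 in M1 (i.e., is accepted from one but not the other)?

States {q1,q2,q6,q8,q12} cannot be reached from the start state, so discard them.
Start with accepting vs non-accepting: {q4,q5,q7} | {q0,q3,q9,q10,q11}.
Refine {q0,q3,q9,q10,q11} on symbol 1: members go to different blocks, giving {q9,q10,q11} and {q0,q3}.
Refine {q9,q10,q11} on symbol 0: members go to different blocks, giving {q10,q11} and {q9}.
Split {q10,q11} by δ(·,1) → {q10} and {q11}.
Split {q0,q3} by δ(·,0) → {q0} and {q3}.
Stable partition: {q4,q5,q7} | {q10} | {q0} | {q9} | {q11} | {q3} — 6 equivalence classes.
q5 and q4 lie in the same block of the stable partition, so they are equivalent — no string distinguishes them.

No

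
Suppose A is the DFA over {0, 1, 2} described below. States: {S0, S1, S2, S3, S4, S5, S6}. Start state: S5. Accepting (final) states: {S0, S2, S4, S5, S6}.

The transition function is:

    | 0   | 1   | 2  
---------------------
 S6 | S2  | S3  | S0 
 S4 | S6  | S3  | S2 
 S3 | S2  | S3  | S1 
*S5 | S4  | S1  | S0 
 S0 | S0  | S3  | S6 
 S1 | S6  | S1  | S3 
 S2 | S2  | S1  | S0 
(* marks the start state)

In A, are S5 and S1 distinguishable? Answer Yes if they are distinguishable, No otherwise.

Yes

Start with accepting vs non-accepting: {S0,S2,S4,S5,S6} | {S1,S3}.
The partition is now stable with 2 blocks: {S0,S2,S4,S5,S6} | {S1,S3}.
S5 and S1 end up in different blocks, so they are distinguishable. For instance, the string 'ε' is accepted from only S5.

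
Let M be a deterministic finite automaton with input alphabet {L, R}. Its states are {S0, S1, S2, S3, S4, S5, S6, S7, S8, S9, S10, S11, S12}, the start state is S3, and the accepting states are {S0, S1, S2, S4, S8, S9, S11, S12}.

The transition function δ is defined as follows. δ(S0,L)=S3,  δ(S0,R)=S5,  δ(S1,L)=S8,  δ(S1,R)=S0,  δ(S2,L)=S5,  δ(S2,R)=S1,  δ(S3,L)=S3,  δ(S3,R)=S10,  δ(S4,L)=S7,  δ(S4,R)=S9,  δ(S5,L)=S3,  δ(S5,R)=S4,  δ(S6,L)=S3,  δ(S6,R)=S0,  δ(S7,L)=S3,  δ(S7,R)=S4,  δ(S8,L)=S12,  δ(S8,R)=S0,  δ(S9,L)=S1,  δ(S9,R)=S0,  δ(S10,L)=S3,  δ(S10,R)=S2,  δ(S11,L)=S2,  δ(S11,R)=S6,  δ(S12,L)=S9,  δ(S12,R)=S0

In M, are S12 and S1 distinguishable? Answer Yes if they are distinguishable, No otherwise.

First remove the unreachable states {S6,S11}; 11 states remain.
Initial partition by acceptance: {S0,S1,S2,S4,S8,S9,S12} | {S3,S5,S7,S10}.
On input L, block {S0,S1,S2,S4,S8,S9,S12} splits into {S1,S8,S9,S12} and {S0,S2,S4}.
Refine {S3,S5,S7,S10} on symbol R: members go to different blocks, giving {S5,S7,S10} and {S3}.
Split {S0,S2,S4} by δ(·,L) → {S2,S4} and {S0}.
No further refinement is possible. Final partition (5 blocks): {S1,S8,S9,S12} | {S5,S7,S10} | {S2,S4} | {S3} | {S0}.
S12 and S1 lie in the same block of the stable partition, so they are equivalent — no string distinguishes them.

No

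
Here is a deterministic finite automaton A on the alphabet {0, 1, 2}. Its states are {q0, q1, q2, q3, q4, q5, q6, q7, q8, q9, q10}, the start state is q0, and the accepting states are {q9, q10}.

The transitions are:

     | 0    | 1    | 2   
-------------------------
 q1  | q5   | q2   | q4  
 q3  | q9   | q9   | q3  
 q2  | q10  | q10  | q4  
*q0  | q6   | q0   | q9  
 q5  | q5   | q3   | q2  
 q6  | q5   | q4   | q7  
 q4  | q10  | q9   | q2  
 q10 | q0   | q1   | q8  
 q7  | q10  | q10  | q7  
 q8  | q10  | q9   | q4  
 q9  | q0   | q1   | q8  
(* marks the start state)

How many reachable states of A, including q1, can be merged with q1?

3

P0 = {q9,q10} | {q0,q1,q2,q3,q4,q5,q6,q7,q8}.
Split {q0,q1,q2,q3,q4,q5,q6,q7,q8} by δ(·,0) → {q2,q3,q4,q7,q8} and {q0,q1,q5,q6}.
Split {q0,q1,q5,q6} by δ(·,1) → {q1,q5,q6} and {q0}.
The partition is now stable with 4 blocks: {q9,q10} | {q2,q3,q4,q7,q8} | {q1,q5,q6} | {q0}.
State q1 belongs to the block {q1,q5,q6}, which has 3 states.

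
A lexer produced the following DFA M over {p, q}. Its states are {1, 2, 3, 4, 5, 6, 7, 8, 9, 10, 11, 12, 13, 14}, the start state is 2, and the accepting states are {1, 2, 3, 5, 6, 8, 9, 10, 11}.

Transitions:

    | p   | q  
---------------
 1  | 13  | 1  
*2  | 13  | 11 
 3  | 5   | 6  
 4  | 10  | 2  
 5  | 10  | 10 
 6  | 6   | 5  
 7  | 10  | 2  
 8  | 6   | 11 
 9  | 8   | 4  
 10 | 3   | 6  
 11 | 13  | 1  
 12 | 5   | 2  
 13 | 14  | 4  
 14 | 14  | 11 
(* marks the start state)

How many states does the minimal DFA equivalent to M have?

Reachable states from the start: {1,2,3,4,5,6,10,11,13,14}. Unreachable: {7,8,9,12} — drop them.
Initial partition by acceptance: {1,2,3,5,6,10,11} | {4,13,14}.
On input p, block {1,2,3,5,6,10,11} splits into {3,5,6,10} and {1,2,11}.
On input p, block {4,13,14} splits into {13,14} and {4}.
Split {13,14} by δ(·,q) → {13} and {14}.
No further refinement is possible. Final partition (5 blocks): {3,5,6,10} | {13} | {1,2,11} | {4} | {14}.

5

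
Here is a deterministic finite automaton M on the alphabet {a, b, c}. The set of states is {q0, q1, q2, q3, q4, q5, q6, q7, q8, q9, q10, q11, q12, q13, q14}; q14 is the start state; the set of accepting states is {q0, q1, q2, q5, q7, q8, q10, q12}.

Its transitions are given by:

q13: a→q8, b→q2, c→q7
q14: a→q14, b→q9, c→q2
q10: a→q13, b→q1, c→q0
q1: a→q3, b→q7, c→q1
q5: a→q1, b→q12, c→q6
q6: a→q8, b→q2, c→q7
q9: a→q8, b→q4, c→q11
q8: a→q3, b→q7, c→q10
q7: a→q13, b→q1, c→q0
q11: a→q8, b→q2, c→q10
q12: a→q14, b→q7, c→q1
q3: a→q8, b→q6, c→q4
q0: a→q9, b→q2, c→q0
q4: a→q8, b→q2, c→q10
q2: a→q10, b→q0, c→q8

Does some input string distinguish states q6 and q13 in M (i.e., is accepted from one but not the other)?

States {q5,q12} cannot be reached from the start state, so discard them.
Start with accepting vs non-accepting: {q0,q1,q2,q7,q8,q10} | {q3,q4,q6,q9,q11,q13,q14}.
Refine {q0,q1,q2,q7,q8,q10} on symbol a: members go to different blocks, giving {q0,q1,q7,q8,q10} and {q2}.
Split {q0,q1,q7,q8,q10} by δ(·,b) → {q1,q7,q8,q10} and {q0}.
Refine {q1,q7,q8,q10} on symbol c: members go to different blocks, giving {q1,q8} and {q7,q10}.
Split {q1,q8} by δ(·,c) → {q1} and {q8}.
On input a, block {q3,q4,q6,q9,q11,q13,q14} splits into {q3,q4,q6,q9,q11,q13} and {q14}.
Refine {q3,q4,q6,q9,q11,q13} on symbol b: members go to different blocks, giving {q4,q6,q11,q13} and {q3,q9}.
No further refinement is possible. Final partition (8 blocks): {q1} | {q4,q6,q11,q13} | {q2} | {q0} | {q7,q10} | {q8} | {q14} | {q3,q9}.
q6 and q13 lie in the same block of the stable partition, so they are equivalent — no string distinguishes them.

No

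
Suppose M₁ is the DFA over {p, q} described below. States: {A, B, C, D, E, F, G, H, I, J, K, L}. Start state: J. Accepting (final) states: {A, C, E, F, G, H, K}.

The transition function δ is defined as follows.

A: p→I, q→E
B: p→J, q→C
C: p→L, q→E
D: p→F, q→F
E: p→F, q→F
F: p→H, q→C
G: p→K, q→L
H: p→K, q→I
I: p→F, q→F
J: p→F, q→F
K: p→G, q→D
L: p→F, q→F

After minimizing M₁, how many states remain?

First remove the unreachable states {A,B}; 10 states remain.
P0 = {C,E,F,G,H,K} | {D,I,J,L}.
On input p, block {C,E,F,G,H,K} splits into {E,F,G,H,K} and {C}.
Refine {E,F,G,H,K} on symbol q: members go to different blocks, giving {G,H,K} and {E} and {F}.
The partition is now stable with 5 blocks: {G,H,K} | {D,I,J,L} | {C} | {E} | {F}.

5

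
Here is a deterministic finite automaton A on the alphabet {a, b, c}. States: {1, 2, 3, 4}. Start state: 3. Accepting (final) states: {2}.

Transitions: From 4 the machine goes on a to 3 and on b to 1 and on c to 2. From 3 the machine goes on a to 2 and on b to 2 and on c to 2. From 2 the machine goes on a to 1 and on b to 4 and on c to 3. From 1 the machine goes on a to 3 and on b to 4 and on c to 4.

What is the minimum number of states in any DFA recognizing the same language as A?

4

Every state is reachable, so we keep all 4.
P0 = {2} | {1,3,4}.
Refine {1,3,4} on symbol a: members go to different blocks, giving {1,4} and {3}.
On input c, block {1,4} splits into {1} and {4}.
No further refinement is possible. Final partition (4 blocks): {2} | {1} | {3} | {4}.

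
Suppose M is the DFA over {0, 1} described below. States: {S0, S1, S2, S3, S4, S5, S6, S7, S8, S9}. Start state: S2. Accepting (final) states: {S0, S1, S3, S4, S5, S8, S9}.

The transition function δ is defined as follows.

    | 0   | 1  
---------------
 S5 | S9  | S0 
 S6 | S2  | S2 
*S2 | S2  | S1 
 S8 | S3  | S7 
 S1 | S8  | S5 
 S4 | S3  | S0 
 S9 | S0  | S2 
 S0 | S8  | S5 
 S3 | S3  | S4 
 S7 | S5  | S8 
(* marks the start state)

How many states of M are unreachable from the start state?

1

BFS from S2 reaches {S0, S1, S2, S3, S4, S5, S7, S8, S9}; the 1 state(s) S6 are never visited.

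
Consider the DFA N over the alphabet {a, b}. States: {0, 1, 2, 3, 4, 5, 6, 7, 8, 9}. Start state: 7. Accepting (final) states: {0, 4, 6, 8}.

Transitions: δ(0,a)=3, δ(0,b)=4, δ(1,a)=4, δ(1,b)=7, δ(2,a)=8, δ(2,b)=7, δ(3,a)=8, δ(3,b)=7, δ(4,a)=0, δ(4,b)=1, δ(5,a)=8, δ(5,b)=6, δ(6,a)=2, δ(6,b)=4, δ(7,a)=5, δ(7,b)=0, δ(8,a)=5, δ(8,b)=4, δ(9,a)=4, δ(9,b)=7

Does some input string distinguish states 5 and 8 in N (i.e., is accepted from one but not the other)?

States {9} cannot be reached from the start state, so discard them.
Start with accepting vs non-accepting: {0,4,6,8} | {1,2,3,5,7}.
Split {0,4,6,8} by δ(·,a) → {0,6,8} and {4}.
Refine {1,2,3,5,7} on symbol a: members go to different blocks, giving {2,3,5} and {1} and {7}.
Split {2,3,5} by δ(·,b) → {2,3} and {5}.
On input a, block {0,6,8} splits into {0,6} and {8}.
No further refinement is possible. Final partition (7 blocks): {0,6} | {2,3} | {4} | {1} | {7} | {5} | {8}.
5 and 8 end up in different blocks, so they are distinguishable. For instance, the string 'ε' is accepted from only 8.

Yes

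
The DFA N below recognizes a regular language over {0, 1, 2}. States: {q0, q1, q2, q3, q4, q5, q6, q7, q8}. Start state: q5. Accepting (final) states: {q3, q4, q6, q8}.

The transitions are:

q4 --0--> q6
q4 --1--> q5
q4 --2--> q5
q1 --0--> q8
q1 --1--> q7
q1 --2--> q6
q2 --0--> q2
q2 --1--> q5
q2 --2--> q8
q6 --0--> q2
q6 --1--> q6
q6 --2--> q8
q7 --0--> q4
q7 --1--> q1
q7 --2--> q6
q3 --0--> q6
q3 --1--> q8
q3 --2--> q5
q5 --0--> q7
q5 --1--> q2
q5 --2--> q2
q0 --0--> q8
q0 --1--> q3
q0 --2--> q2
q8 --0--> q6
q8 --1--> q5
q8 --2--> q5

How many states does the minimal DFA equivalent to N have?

First remove the unreachable states {q0,q3}; 7 states remain.
Initial partition by acceptance: {q4,q6,q8} | {q1,q2,q5,q7}.
Split {q4,q6,q8} by δ(·,0) → {q4,q8} and {q6}.
On input 0, block {q1,q2,q5,q7} splits into {q1,q7} and {q2,q5}.
Split {q2,q5} by δ(·,0) → {q2} and {q5}.
The partition is now stable with 5 blocks: {q4,q8} | {q1,q7} | {q6} | {q2} | {q5}.

5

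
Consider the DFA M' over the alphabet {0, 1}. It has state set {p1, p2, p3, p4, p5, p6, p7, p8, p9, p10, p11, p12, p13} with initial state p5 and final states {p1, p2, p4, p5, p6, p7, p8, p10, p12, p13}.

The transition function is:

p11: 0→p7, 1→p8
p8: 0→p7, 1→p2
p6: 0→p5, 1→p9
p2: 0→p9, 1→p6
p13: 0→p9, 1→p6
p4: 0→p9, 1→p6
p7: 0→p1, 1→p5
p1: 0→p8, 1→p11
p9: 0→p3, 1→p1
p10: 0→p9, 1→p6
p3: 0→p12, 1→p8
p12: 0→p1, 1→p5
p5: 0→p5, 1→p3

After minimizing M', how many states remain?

States {p4,p10,p13} cannot be reached from the start state, so discard them.
P0 = {p1,p2,p5,p6,p7,p8,p12} | {p3,p9,p11}.
Refine {p1,p2,p5,p6,p7,p8,p12} on symbol 0: members go to different blocks, giving {p1,p5,p6,p7,p8,p12} and {p2}.
Split {p1,p5,p6,p7,p8,p12} by δ(·,1) → {p1,p5,p6} and {p7,p12} and {p8}.
On input 0, block {p1,p5,p6} splits into {p5,p6} and {p1}.
Split {p3,p9,p11} by δ(·,0) → {p3,p11} and {p9}.
Refine {p5,p6} on symbol 1: members go to different blocks, giving {p5} and {p6}.
Stable partition: {p5} | {p3,p11} | {p2} | {p7,p12} | {p8} | {p1} | {p9} | {p6} — 8 equivalence classes.

8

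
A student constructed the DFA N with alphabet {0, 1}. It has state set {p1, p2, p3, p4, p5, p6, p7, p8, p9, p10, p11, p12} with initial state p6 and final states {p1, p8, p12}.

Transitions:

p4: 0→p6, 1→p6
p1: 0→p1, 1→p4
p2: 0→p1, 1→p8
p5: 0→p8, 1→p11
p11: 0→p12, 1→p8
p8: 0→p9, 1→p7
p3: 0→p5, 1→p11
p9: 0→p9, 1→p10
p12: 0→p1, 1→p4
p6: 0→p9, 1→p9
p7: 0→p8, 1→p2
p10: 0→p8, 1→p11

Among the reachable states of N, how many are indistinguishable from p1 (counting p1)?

2

First remove the unreachable states {p3,p5}; 10 states remain.
Initial partition by acceptance: {p1,p8,p12} | {p2,p4,p6,p7,p9,p10,p11}.
Refine {p1,p8,p12} on symbol 0: members go to different blocks, giving {p1,p12} and {p8}.
Refine {p2,p4,p6,p7,p9,p10,p11} on symbol 0: members go to different blocks, giving {p4,p6,p9} and {p2,p11} and {p7,p10}.
Refine {p4,p6,p9} on symbol 1: members go to different blocks, giving {p4,p6} and {p9}.
Split {p4,p6} by δ(·,0) → {p4} and {p6}.
No further refinement is possible. Final partition (7 blocks): {p1,p12} | {p4} | {p8} | {p2,p11} | {p7,p10} | {p9} | {p6}.
State p1 belongs to the block {p1,p12}, which has 2 states.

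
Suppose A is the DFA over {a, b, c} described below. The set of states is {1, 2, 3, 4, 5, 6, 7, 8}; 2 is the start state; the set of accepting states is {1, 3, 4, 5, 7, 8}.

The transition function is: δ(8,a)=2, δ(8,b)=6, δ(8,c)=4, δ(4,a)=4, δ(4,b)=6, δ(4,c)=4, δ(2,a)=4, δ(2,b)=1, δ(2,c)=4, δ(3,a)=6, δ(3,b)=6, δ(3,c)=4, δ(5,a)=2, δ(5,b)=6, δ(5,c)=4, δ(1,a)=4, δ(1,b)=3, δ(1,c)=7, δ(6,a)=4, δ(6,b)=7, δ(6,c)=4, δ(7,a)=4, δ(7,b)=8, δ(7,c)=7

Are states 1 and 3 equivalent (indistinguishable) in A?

First remove the unreachable states {5}; 7 states remain.
P0 = {1,3,4,7,8} | {2,6}.
On input a, block {1,3,4,7,8} splits into {1,4,7} and {3,8}.
Split {1,4,7} by δ(·,b) → {1,7} and {4}.
No further refinement is possible. Final partition (4 blocks): {1,7} | {2,6} | {3,8} | {4}.
1 and 3 end up in different blocks, so they are distinguishable. For instance, the string 'a' is accepted from only 1.

No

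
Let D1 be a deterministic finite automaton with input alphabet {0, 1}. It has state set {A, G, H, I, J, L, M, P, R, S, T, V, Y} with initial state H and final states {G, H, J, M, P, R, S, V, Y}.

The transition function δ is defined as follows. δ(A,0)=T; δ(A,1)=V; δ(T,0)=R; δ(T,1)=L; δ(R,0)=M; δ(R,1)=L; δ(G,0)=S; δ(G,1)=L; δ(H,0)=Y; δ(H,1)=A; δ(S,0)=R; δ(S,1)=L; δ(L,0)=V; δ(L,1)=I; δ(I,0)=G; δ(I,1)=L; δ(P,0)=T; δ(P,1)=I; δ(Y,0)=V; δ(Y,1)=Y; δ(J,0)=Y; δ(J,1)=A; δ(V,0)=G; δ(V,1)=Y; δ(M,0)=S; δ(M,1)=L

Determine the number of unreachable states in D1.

2

Starting at H and following transitions, the reachable set is {A, G, H, I, L, M, R, S, T, V, Y}. That leaves J, P unreachable — 2 in total.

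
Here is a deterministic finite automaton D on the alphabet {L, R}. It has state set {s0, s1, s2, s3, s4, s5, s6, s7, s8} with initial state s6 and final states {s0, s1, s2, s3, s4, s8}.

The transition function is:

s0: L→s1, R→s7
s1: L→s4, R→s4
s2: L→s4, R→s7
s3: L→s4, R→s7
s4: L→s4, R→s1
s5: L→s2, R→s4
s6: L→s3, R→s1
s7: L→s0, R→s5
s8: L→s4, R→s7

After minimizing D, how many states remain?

First remove the unreachable states {s8}; 8 states remain.
Initial partition by acceptance: {s0,s1,s2,s3,s4} | {s5,s6,s7}.
Refine {s0,s1,s2,s3,s4} on symbol R: members go to different blocks, giving {s0,s2,s3} and {s1,s4}.
Split {s5,s6,s7} by δ(·,R) → {s5,s6} and {s7}.
The partition is now stable with 4 blocks: {s0,s2,s3} | {s5,s6} | {s1,s4} | {s7}.

4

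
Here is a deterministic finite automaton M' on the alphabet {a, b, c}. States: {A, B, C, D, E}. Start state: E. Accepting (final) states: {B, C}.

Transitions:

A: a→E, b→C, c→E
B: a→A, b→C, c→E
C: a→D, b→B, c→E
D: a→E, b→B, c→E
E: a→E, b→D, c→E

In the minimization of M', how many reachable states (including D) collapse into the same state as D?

Every state is reachable, so we keep all 5.
Initial partition by acceptance: {B,C} | {A,D,E}.
On input b, block {A,D,E} splits into {A,D} and {E}.
No further refinement is possible. Final partition (3 blocks): {B,C} | {A,D} | {E}.
State D belongs to the block {A,D}, which has 2 states.

2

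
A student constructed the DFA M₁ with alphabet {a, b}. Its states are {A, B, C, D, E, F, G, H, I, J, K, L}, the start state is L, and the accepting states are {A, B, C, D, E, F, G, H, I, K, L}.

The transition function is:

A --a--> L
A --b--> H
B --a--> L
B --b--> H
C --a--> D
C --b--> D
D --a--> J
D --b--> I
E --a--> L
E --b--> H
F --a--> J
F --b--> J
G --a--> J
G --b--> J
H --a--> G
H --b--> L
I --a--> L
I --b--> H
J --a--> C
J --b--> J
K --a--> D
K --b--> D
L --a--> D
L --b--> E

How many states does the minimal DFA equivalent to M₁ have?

States {A,B,F,K} cannot be reached from the start state, so discard them.
P0 = {C,D,E,G,H,I,L} | {J}.
Split {C,D,E,G,H,I,L} by δ(·,a) → {C,E,H,I,L} and {D,G}.
Split {C,E,H,I,L} by δ(·,a) → {C,H,L} and {E,I}.
On input b, block {C,H,L} splits into {C} and {H} and {L}.
Refine {D,G} on symbol b: members go to different blocks, giving {D} and {G}.
No further refinement is possible. Final partition (7 blocks): {C} | {J} | {D} | {E,I} | {H} | {L} | {G}.

7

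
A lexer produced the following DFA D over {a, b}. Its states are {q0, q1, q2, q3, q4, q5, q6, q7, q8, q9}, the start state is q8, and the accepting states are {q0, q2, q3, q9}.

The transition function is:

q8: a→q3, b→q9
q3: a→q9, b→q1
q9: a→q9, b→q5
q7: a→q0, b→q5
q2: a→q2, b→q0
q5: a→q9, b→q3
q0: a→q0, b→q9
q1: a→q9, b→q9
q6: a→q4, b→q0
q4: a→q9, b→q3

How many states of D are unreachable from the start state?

5

No path from q8 leads to q0, q2, q4, q6, q7; the other 5 states are all reachable.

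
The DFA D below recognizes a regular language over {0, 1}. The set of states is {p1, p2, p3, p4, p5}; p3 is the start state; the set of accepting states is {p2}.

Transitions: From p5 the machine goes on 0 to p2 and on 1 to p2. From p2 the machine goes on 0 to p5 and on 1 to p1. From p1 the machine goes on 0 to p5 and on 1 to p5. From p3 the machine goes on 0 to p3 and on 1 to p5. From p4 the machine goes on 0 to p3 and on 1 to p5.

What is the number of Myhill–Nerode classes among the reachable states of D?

4

Reachable states from the start: {p1,p2,p3,p5}. Unreachable: {p4} — drop them.
Initial partition by acceptance: {p2} | {p1,p3,p5}.
On input 0, block {p1,p3,p5} splits into {p1,p3} and {p5}.
Split {p1,p3} by δ(·,0) → {p1} and {p3}.
The partition is now stable with 4 blocks: {p2} | {p1} | {p5} | {p3}.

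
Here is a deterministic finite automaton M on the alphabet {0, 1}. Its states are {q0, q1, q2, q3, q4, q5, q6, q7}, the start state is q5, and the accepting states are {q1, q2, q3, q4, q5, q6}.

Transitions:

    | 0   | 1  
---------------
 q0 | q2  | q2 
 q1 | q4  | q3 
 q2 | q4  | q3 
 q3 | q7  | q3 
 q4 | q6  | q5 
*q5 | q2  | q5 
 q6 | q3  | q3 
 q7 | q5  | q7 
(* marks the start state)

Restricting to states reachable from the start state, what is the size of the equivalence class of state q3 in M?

Reachable states from the start: {q2,q3,q4,q5,q6,q7}. Unreachable: {q0,q1} — drop them.
Start with accepting vs non-accepting: {q2,q3,q4,q5,q6} | {q7}.
On input 0, block {q2,q3,q4,q5,q6} splits into {q2,q4,q5,q6} and {q3}.
On input 0, block {q2,q4,q5,q6} splits into {q2,q4,q5} and {q6}.
Refine {q2,q4,q5} on symbol 0: members go to different blocks, giving {q2,q5} and {q4}.
On input 0, block {q2,q5} splits into {q2} and {q5}.
No further refinement is possible. Final partition (6 blocks): {q2} | {q7} | {q3} | {q6} | {q4} | {q5}.
State q3 belongs to the block {q3}, which has 1 states.

1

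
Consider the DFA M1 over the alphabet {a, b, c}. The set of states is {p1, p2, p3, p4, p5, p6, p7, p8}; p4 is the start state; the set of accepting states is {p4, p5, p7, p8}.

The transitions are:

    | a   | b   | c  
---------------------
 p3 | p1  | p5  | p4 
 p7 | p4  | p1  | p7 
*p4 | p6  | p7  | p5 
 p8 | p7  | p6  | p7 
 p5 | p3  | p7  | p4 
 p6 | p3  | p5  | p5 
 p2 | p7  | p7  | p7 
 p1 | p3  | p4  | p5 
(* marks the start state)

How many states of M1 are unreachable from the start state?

2

No path from p4 leads to p2, p8; the other 6 states are all reachable.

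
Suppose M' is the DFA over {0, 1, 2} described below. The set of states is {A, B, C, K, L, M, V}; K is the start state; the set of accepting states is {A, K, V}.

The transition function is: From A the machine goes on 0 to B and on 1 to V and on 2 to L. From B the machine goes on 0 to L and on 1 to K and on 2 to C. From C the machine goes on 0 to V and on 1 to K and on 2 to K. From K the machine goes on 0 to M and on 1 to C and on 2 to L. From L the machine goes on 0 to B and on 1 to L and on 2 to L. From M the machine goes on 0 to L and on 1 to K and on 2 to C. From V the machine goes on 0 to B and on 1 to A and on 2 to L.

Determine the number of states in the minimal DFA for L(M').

5

Start with accepting vs non-accepting: {A,K,V} | {B,C,L,M}.
Split {A,K,V} by δ(·,1) → {A,V} and {K}.
Refine {B,C,L,M} on symbol 0: members go to different blocks, giving {B,L,M} and {C}.
Split {B,L,M} by δ(·,1) → {B,M} and {L}.
Stable partition: {A,V} | {B,M} | {K} | {C} | {L} — 5 equivalence classes.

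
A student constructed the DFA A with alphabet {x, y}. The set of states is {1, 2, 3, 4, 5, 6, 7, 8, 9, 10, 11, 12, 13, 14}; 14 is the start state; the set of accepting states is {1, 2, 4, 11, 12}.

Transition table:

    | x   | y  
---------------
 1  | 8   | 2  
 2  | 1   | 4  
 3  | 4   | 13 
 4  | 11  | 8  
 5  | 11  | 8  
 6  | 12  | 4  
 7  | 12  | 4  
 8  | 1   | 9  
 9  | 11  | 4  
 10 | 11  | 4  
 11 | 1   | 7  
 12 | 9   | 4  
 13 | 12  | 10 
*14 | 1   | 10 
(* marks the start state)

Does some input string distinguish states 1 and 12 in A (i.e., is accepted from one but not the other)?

First remove the unreachable states {3,5,6,13}; 10 states remain.
P0 = {1,2,4,11,12} | {7,8,9,10,14}.
Refine {1,2,4,11,12} on symbol x: members go to different blocks, giving {2,4,11} and {1,12}.
Refine {2,4,11} on symbol x: members go to different blocks, giving {2,11} and {4}.
On input y, block {2,11} splits into {2} and {11}.
Split {7,8,9,10,14} by δ(·,x) → {7,8,14} and {9,10}.
Split {7,8,14} by δ(·,y) → {8,14} and {7}.
Refine {1,12} on symbol x: members go to different blocks, giving {1} and {12}.
Stable partition: {2} | {8,14} | {1} | {4} | {11} | {9,10} | {7} | {12} — 8 equivalence classes.
1 and 12 end up in different blocks, so they are distinguishable. For instance, the string 'xy' is accepted from only 12.

Yes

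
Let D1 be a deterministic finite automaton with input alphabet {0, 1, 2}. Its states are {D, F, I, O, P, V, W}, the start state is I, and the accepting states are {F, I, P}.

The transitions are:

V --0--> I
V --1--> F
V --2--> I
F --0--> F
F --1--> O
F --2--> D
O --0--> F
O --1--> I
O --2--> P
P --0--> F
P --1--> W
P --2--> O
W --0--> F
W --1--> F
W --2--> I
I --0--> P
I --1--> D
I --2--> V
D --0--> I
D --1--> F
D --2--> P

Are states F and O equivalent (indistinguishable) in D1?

All states are reachable from the start state.
Initial partition by acceptance: {F,I,P} | {D,O,V,W}.
No further refinement is possible. Final partition (2 blocks): {F,I,P} | {D,O,V,W}.
F and O end up in different blocks, so they are distinguishable. For instance, the string 'ε' is accepted from only F.

No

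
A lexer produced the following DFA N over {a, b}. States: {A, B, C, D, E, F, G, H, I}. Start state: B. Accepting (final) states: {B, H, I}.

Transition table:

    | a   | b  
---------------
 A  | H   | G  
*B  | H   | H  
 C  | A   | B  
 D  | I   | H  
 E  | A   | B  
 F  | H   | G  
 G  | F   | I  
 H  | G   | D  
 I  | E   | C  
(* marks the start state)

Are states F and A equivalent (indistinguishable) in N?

All states are reachable from the start state.
Start with accepting vs non-accepting: {B,H,I} | {A,C,D,E,F,G}.
On input a, block {B,H,I} splits into {H,I} and {B}.
On input a, block {A,C,D,E,F,G} splits into {A,D,F} and {C,E,G}.
Refine {H,I} on symbol b: members go to different blocks, giving {H} and {I}.
Refine {A,D,F} on symbol a: members go to different blocks, giving {A,F} and {D}.
Refine {C,E,G} on symbol b: members go to different blocks, giving {C,E} and {G}.
The partition is now stable with 7 blocks: {H} | {A,F} | {B} | {C,E} | {I} | {D} | {G}.
F and A lie in the same block of the stable partition, so they are equivalent — no string distinguishes them.

Yes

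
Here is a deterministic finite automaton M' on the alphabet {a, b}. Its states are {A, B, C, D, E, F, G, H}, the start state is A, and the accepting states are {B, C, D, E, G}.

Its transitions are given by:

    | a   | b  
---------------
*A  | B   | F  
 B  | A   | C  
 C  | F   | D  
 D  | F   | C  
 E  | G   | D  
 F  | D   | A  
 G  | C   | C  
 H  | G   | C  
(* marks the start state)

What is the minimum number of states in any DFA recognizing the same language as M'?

2

States {E,G,H} cannot be reached from the start state, so discard them.
Initial partition by acceptance: {B,C,D} | {A,F}.
No further refinement is possible. Final partition (2 blocks): {B,C,D} | {A,F}.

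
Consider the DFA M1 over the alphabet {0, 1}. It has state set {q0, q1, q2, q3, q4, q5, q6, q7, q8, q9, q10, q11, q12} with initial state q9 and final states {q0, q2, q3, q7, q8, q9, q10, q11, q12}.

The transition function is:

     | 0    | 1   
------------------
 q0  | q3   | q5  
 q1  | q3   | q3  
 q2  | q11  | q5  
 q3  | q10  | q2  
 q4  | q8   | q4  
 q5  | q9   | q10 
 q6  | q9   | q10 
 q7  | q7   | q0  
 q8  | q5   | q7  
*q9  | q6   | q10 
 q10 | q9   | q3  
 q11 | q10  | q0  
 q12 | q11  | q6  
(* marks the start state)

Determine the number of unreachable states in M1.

5

BFS from q9 reaches {q0, q2, q3, q5, q6, q9, q10, q11}; the 5 state(s) q1, q4, q7, q8, q12 are never visited.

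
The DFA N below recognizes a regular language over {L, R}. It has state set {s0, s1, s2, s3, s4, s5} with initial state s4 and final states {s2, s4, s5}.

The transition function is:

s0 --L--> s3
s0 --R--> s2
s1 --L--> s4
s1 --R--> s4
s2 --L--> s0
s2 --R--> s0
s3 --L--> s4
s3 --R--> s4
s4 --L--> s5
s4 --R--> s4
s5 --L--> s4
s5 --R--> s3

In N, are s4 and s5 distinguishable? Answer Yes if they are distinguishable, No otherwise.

Yes

First remove the unreachable states {s0,s1,s2}; 3 states remain.
P0 = {s4,s5} | {s3}.
On input R, block {s4,s5} splits into {s4} and {s5}.
The partition is now stable with 3 blocks: {s4} | {s3} | {s5}.
s4 and s5 end up in different blocks, so they are distinguishable. For instance, the string 'R' is accepted from only s4.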